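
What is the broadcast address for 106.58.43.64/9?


Network: 106.0.0.0/9
Host bits = 23
Set all host bits to 1:
Broadcast: 106.127.255.255


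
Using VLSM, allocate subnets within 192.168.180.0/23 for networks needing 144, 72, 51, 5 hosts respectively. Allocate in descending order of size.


144 hosts -> /24 (254 usable): 192.168.180.0/24
72 hosts -> /25 (126 usable): 192.168.181.0/25
51 hosts -> /26 (62 usable): 192.168.181.128/26
5 hosts -> /29 (6 usable): 192.168.181.192/29
Allocation: 192.168.180.0/24 (144 hosts, 254 usable); 192.168.181.0/25 (72 hosts, 126 usable); 192.168.181.128/26 (51 hosts, 62 usable); 192.168.181.192/29 (5 hosts, 6 usable)


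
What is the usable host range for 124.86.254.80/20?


Network: 124.86.240.0
Broadcast: 124.86.255.255
First usable = network + 1
Last usable = broadcast - 1
Range: 124.86.240.1 to 124.86.255.254


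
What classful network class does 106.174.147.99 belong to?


First octet: 106
Binary: 01101010
0xxxxxxx -> Class A (1-126)
Class A, default mask 255.0.0.0 (/8)


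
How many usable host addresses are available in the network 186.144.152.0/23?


Host bits = 32 - 23 = 9
Total addresses = 2^9 = 512
Usable = total - 2 (network and broadcast)
Usable hosts: 510


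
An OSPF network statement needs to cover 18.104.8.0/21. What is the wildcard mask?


Subnet mask: 255.255.248.0
Wildcard = 255.255.255.255 - subnet mask
255 - 255 = 0
255 - 255 = 0
255 - 248 = 7
255 - 0 = 255
Wildcard: 0.0.7.255


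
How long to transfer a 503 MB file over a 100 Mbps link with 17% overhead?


Effective throughput = 100 * (1 - 17/100) = 83 Mbps
File size in Mb = 503 * 8 = 4024 Mb
Time = 4024 / 83
Time = 48.4819 seconds


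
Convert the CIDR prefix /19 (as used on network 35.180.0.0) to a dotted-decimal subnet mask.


/19 means 19 network bits, 13 host bits
Binary: 11111111111111111110000000000000
Mask: 255.255.224.0


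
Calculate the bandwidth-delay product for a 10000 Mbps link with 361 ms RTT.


BDP = bandwidth * RTT
= 10000 Mbps * 361 ms
= 10000 * 1e6 * 361 / 1000 bits
= 3610000000 bits
= 451250000 bytes
= 440673.8281 KB
BDP = 3610000000 bits (451250000 bytes)


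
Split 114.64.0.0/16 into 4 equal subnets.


New prefix = 16 + 2 = 18
Each subnet has 16384 addresses
  114.64.0.0/18
  114.64.64.0/18
  114.64.128.0/18
  114.64.192.0/18
Subnets: 114.64.0.0/18, 114.64.64.0/18, 114.64.128.0/18, 114.64.192.0/18


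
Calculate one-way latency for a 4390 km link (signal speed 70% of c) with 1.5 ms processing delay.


Speed = 0.7 * 3e5 km/s = 210000 km/s
Propagation delay = 4390 / 210000 = 0.0209 s = 20.9048 ms
Processing delay = 1.5 ms
Total one-way latency = 22.4048 ms


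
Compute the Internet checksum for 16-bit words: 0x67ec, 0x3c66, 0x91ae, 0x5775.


Sum all words (with carry folding):
+ 0x67ec = 0x67ec
+ 0x3c66 = 0xa452
+ 0x91ae = 0x3601
+ 0x5775 = 0x8d76
One's complement: ~0x8d76
Checksum = 0x7289


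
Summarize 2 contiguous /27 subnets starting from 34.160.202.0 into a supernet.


Original prefix: /27
Number of subnets: 2 = 2^1
New prefix = 27 - 1 = 26
Supernet: 34.160.202.0/26


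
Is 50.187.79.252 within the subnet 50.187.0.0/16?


Subnet network: 50.187.0.0
Test IP AND mask: 50.187.0.0
Yes, 50.187.79.252 is in 50.187.0.0/16


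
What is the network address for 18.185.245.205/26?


IP:   00010010.10111001.11110101.11001101
Mask: 11111111.11111111.11111111.11000000
AND operation:
Net:  00010010.10111001.11110101.11000000
Network: 18.185.245.192/26


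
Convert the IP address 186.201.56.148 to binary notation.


186 = 10111010
201 = 11001001
56 = 00111000
148 = 10010100
Binary: 10111010.11001001.00111000.10010100


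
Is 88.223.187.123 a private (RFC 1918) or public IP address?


RFC 1918 private ranges:
  10.0.0.0/8 (10.0.0.0 - 10.255.255.255)
  172.16.0.0/12 (172.16.0.0 - 172.31.255.255)
  192.168.0.0/16 (192.168.0.0 - 192.168.255.255)
Public (not in any RFC 1918 range)


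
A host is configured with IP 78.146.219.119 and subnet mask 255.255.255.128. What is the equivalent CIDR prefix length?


Binary: 11111111.11111111.11111111.10000000
Count leading 1s
Prefix: /25


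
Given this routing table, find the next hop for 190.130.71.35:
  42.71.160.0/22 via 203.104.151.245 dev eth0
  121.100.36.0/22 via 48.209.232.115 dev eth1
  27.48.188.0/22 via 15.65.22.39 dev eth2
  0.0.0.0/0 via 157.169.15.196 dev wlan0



Longest prefix match for 190.130.71.35:
  /22 42.71.160.0: no
  /22 121.100.36.0: no
  /22 27.48.188.0: no
  /0 0.0.0.0: MATCH
Selected: next-hop 157.169.15.196 via wlan0 (matched /0)


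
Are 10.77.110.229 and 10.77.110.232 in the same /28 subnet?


Mask: 255.255.255.240
10.77.110.229 AND mask = 10.77.110.224
10.77.110.232 AND mask = 10.77.110.224
Yes, same subnet (10.77.110.224)


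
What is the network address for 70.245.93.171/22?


IP:   01000110.11110101.01011101.10101011
Mask: 11111111.11111111.11111100.00000000
AND operation:
Net:  01000110.11110101.01011100.00000000
Network: 70.245.92.0/22


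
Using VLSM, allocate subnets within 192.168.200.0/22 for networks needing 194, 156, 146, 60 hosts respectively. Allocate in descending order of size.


194 hosts -> /24 (254 usable): 192.168.200.0/24
156 hosts -> /24 (254 usable): 192.168.201.0/24
146 hosts -> /24 (254 usable): 192.168.202.0/24
60 hosts -> /26 (62 usable): 192.168.203.0/26
Allocation: 192.168.200.0/24 (194 hosts, 254 usable); 192.168.201.0/24 (156 hosts, 254 usable); 192.168.202.0/24 (146 hosts, 254 usable); 192.168.203.0/26 (60 hosts, 62 usable)


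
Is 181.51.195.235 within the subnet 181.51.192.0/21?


Subnet network: 181.51.192.0
Test IP AND mask: 181.51.192.0
Yes, 181.51.195.235 is in 181.51.192.0/21


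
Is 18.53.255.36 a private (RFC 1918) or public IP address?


RFC 1918 private ranges:
  10.0.0.0/8 (10.0.0.0 - 10.255.255.255)
  172.16.0.0/12 (172.16.0.0 - 172.31.255.255)
  192.168.0.0/16 (192.168.0.0 - 192.168.255.255)
Public (not in any RFC 1918 range)


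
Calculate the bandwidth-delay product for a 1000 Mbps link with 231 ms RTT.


BDP = bandwidth * RTT
= 1000 Mbps * 231 ms
= 1000 * 1e6 * 231 / 1000 bits
= 231000000 bits
= 28875000 bytes
= 28198.2422 KB
BDP = 231000000 bits (28875000 bytes)


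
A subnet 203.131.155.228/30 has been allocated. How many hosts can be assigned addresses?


Host bits = 32 - 30 = 2
Total addresses = 2^2 = 4
Usable = total - 2 (network and broadcast)
Usable hosts: 2


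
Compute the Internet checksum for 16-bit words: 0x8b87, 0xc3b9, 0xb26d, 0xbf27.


Sum all words (with carry folding):
+ 0x8b87 = 0x8b87
+ 0xc3b9 = 0x4f41
+ 0xb26d = 0x01af
+ 0xbf27 = 0xc0d6
One's complement: ~0xc0d6
Checksum = 0x3f29


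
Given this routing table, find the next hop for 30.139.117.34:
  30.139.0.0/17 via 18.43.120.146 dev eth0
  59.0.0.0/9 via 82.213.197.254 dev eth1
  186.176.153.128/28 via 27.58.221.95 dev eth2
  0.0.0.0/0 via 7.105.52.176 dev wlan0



Longest prefix match for 30.139.117.34:
  /17 30.139.0.0: MATCH
  /9 59.0.0.0: no
  /28 186.176.153.128: no
  /0 0.0.0.0: MATCH
Selected: next-hop 18.43.120.146 via eth0 (matched /17)


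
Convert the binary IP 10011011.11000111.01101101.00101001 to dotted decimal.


10011011 = 155
11000111 = 199
01101101 = 109
00101001 = 41
IP: 155.199.109.41


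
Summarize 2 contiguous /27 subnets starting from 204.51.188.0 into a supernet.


Original prefix: /27
Number of subnets: 2 = 2^1
New prefix = 27 - 1 = 26
Supernet: 204.51.188.0/26


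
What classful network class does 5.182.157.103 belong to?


First octet: 5
Binary: 00000101
0xxxxxxx -> Class A (1-126)
Class A, default mask 255.0.0.0 (/8)


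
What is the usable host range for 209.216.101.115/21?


Network: 209.216.96.0
Broadcast: 209.216.103.255
First usable = network + 1
Last usable = broadcast - 1
Range: 209.216.96.1 to 209.216.103.254


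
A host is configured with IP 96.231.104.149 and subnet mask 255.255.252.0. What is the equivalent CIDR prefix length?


Binary: 11111111.11111111.11111100.00000000
Count leading 1s
Prefix: /22


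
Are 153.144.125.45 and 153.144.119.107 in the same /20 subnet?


Mask: 255.255.240.0
153.144.125.45 AND mask = 153.144.112.0
153.144.119.107 AND mask = 153.144.112.0
Yes, same subnet (153.144.112.0)


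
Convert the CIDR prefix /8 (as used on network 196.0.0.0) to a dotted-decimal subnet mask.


/8 means 8 network bits, 24 host bits
Binary: 11111111000000000000000000000000
Mask: 255.0.0.0


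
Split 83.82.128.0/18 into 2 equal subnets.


New prefix = 18 + 1 = 19
Each subnet has 8192 addresses
  83.82.128.0/19
  83.82.160.0/19
Subnets: 83.82.128.0/19, 83.82.160.0/19


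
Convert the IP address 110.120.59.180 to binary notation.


110 = 01101110
120 = 01111000
59 = 00111011
180 = 10110100
Binary: 01101110.01111000.00111011.10110100


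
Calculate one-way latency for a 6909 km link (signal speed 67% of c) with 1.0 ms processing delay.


Speed = 0.67 * 3e5 km/s = 201000 km/s
Propagation delay = 6909 / 201000 = 0.0344 s = 34.3731 ms
Processing delay = 1.0 ms
Total one-way latency = 35.3731 ms


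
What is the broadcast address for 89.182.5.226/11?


Network: 89.160.0.0/11
Host bits = 21
Set all host bits to 1:
Broadcast: 89.191.255.255


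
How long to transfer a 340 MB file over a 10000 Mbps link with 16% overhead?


Effective throughput = 10000 * (1 - 16/100) = 8400 Mbps
File size in Mb = 340 * 8 = 2720 Mb
Time = 2720 / 8400
Time = 0.3238 seconds


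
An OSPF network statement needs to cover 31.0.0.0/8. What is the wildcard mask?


Subnet mask: 255.0.0.0
Wildcard = 255.255.255.255 - subnet mask
255 - 255 = 0
255 - 0 = 255
255 - 0 = 255
255 - 0 = 255
Wildcard: 0.255.255.255


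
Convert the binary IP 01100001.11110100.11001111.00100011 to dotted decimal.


01100001 = 97
11110100 = 244
11001111 = 207
00100011 = 35
IP: 97.244.207.35


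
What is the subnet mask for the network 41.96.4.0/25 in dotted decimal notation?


/25 means 25 network bits, 7 host bits
Binary: 11111111111111111111111110000000
Mask: 255.255.255.128


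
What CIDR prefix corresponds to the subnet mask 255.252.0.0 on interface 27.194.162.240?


Binary: 11111111.11111100.00000000.00000000
Count leading 1s
Prefix: /14


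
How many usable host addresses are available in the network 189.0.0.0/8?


Host bits = 32 - 8 = 24
Total addresses = 2^24 = 16777216
Usable = total - 2 (network and broadcast)
Usable hosts: 16777214


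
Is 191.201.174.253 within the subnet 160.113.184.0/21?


Subnet network: 160.113.184.0
Test IP AND mask: 191.201.168.0
No, 191.201.174.253 is not in 160.113.184.0/21


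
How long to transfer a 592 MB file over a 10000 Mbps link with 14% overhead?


Effective throughput = 10000 * (1 - 14/100) = 8600 Mbps
File size in Mb = 592 * 8 = 4736 Mb
Time = 4736 / 8600
Time = 0.5507 seconds


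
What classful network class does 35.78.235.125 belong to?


First octet: 35
Binary: 00100011
0xxxxxxx -> Class A (1-126)
Class A, default mask 255.0.0.0 (/8)


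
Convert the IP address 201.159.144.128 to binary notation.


201 = 11001001
159 = 10011111
144 = 10010000
128 = 10000000
Binary: 11001001.10011111.10010000.10000000


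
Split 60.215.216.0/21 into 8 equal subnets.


New prefix = 21 + 3 = 24
Each subnet has 256 addresses
  60.215.216.0/24
  60.215.217.0/24
  60.215.218.0/24
  60.215.219.0/24
  60.215.220.0/24
  60.215.221.0/24
  60.215.222.0/24
  60.215.223.0/24
Subnets: 60.215.216.0/24, 60.215.217.0/24, 60.215.218.0/24, 60.215.219.0/24, 60.215.220.0/24, 60.215.221.0/24, 60.215.222.0/24, 60.215.223.0/24


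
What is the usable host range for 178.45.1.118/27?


Network: 178.45.1.96
Broadcast: 178.45.1.127
First usable = network + 1
Last usable = broadcast - 1
Range: 178.45.1.97 to 178.45.1.126


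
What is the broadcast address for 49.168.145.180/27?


Network: 49.168.145.160/27
Host bits = 5
Set all host bits to 1:
Broadcast: 49.168.145.191


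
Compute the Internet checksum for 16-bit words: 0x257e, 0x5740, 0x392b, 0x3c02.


Sum all words (with carry folding):
+ 0x257e = 0x257e
+ 0x5740 = 0x7cbe
+ 0x392b = 0xb5e9
+ 0x3c02 = 0xf1eb
One's complement: ~0xf1eb
Checksum = 0x0e14


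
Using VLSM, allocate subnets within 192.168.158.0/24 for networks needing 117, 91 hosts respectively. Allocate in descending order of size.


117 hosts -> /25 (126 usable): 192.168.158.0/25
91 hosts -> /25 (126 usable): 192.168.158.128/25
Allocation: 192.168.158.0/25 (117 hosts, 126 usable); 192.168.158.128/25 (91 hosts, 126 usable)


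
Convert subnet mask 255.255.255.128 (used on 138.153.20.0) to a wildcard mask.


Subnet mask: 255.255.255.128
Wildcard = 255.255.255.255 - subnet mask
255 - 255 = 0
255 - 255 = 0
255 - 255 = 0
255 - 128 = 127
Wildcard: 0.0.0.127


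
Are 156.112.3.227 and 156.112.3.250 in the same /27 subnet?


Mask: 255.255.255.224
156.112.3.227 AND mask = 156.112.3.224
156.112.3.250 AND mask = 156.112.3.224
Yes, same subnet (156.112.3.224)


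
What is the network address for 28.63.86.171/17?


IP:   00011100.00111111.01010110.10101011
Mask: 11111111.11111111.10000000.00000000
AND operation:
Net:  00011100.00111111.00000000.00000000
Network: 28.63.0.0/17


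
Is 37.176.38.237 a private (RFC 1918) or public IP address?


RFC 1918 private ranges:
  10.0.0.0/8 (10.0.0.0 - 10.255.255.255)
  172.16.0.0/12 (172.16.0.0 - 172.31.255.255)
  192.168.0.0/16 (192.168.0.0 - 192.168.255.255)
Public (not in any RFC 1918 range)


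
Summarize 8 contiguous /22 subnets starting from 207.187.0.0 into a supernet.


Original prefix: /22
Number of subnets: 8 = 2^3
New prefix = 22 - 3 = 19
Supernet: 207.187.0.0/19


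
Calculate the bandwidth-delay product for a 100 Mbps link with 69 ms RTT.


BDP = bandwidth * RTT
= 100 Mbps * 69 ms
= 100 * 1e6 * 69 / 1000 bits
= 6900000 bits
= 862500 bytes
= 842.2852 KB
BDP = 6900000 bits (862500 bytes)


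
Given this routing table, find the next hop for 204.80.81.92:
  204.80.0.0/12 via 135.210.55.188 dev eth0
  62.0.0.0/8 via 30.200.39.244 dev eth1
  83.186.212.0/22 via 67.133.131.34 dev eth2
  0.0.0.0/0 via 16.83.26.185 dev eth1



Longest prefix match for 204.80.81.92:
  /12 204.80.0.0: MATCH
  /8 62.0.0.0: no
  /22 83.186.212.0: no
  /0 0.0.0.0: MATCH
Selected: next-hop 135.210.55.188 via eth0 (matched /12)


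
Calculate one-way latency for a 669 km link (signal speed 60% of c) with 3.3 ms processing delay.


Speed = 0.6 * 3e5 km/s = 180000 km/s
Propagation delay = 669 / 180000 = 0.0037 s = 3.7167 ms
Processing delay = 3.3 ms
Total one-way latency = 7.0167 ms


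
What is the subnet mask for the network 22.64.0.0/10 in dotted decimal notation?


/10 means 10 network bits, 22 host bits
Binary: 11111111110000000000000000000000
Mask: 255.192.0.0


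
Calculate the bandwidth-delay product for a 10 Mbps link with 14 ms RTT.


BDP = bandwidth * RTT
= 10 Mbps * 14 ms
= 10 * 1e6 * 14 / 1000 bits
= 140000 bits
= 17500 bytes
= 17.0898 KB
BDP = 140000 bits (17500 bytes)


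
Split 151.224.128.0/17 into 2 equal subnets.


New prefix = 17 + 1 = 18
Each subnet has 16384 addresses
  151.224.128.0/18
  151.224.192.0/18
Subnets: 151.224.128.0/18, 151.224.192.0/18


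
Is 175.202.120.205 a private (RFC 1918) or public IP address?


RFC 1918 private ranges:
  10.0.0.0/8 (10.0.0.0 - 10.255.255.255)
  172.16.0.0/12 (172.16.0.0 - 172.31.255.255)
  192.168.0.0/16 (192.168.0.0 - 192.168.255.255)
Public (not in any RFC 1918 range)


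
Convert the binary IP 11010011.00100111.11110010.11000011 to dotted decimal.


11010011 = 211
00100111 = 39
11110010 = 242
11000011 = 195
IP: 211.39.242.195


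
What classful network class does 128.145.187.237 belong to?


First octet: 128
Binary: 10000000
10xxxxxx -> Class B (128-191)
Class B, default mask 255.255.0.0 (/16)


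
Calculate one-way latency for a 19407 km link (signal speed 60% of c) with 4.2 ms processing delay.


Speed = 0.6 * 3e5 km/s = 180000 km/s
Propagation delay = 19407 / 180000 = 0.1078 s = 107.8167 ms
Processing delay = 4.2 ms
Total one-way latency = 112.0167 ms


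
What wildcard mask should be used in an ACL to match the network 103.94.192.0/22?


Subnet mask: 255.255.252.0
Wildcard = 255.255.255.255 - subnet mask
255 - 255 = 0
255 - 255 = 0
255 - 252 = 3
255 - 0 = 255
Wildcard: 0.0.3.255


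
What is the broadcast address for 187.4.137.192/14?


Network: 187.4.0.0/14
Host bits = 18
Set all host bits to 1:
Broadcast: 187.7.255.255


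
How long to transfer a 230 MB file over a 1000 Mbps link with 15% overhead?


Effective throughput = 1000 * (1 - 15/100) = 850 Mbps
File size in Mb = 230 * 8 = 1840 Mb
Time = 1840 / 850
Time = 2.1647 seconds


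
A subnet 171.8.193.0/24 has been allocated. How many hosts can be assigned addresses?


Host bits = 32 - 24 = 8
Total addresses = 2^8 = 256
Usable = total - 2 (network and broadcast)
Usable hosts: 254


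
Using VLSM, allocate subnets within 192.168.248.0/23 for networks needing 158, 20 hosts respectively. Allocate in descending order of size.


158 hosts -> /24 (254 usable): 192.168.248.0/24
20 hosts -> /27 (30 usable): 192.168.249.0/27
Allocation: 192.168.248.0/24 (158 hosts, 254 usable); 192.168.249.0/27 (20 hosts, 30 usable)


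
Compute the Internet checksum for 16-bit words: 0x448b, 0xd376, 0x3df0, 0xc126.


Sum all words (with carry folding):
+ 0x448b = 0x448b
+ 0xd376 = 0x1802
+ 0x3df0 = 0x55f2
+ 0xc126 = 0x1719
One's complement: ~0x1719
Checksum = 0xe8e6


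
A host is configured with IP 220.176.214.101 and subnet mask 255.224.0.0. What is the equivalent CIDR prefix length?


Binary: 11111111.11100000.00000000.00000000
Count leading 1s
Prefix: /11


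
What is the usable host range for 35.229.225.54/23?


Network: 35.229.224.0
Broadcast: 35.229.225.255
First usable = network + 1
Last usable = broadcast - 1
Range: 35.229.224.1 to 35.229.225.254


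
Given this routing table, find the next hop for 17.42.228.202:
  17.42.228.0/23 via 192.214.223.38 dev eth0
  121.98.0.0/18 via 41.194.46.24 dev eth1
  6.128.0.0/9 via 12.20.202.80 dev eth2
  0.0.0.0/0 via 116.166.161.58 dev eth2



Longest prefix match for 17.42.228.202:
  /23 17.42.228.0: MATCH
  /18 121.98.0.0: no
  /9 6.128.0.0: no
  /0 0.0.0.0: MATCH
Selected: next-hop 192.214.223.38 via eth0 (matched /23)


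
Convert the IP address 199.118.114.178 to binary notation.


199 = 11000111
118 = 01110110
114 = 01110010
178 = 10110010
Binary: 11000111.01110110.01110010.10110010


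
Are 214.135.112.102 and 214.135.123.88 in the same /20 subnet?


Mask: 255.255.240.0
214.135.112.102 AND mask = 214.135.112.0
214.135.123.88 AND mask = 214.135.112.0
Yes, same subnet (214.135.112.0)


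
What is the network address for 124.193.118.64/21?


IP:   01111100.11000001.01110110.01000000
Mask: 11111111.11111111.11111000.00000000
AND operation:
Net:  01111100.11000001.01110000.00000000
Network: 124.193.112.0/21


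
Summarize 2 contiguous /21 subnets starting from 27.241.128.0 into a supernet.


Original prefix: /21
Number of subnets: 2 = 2^1
New prefix = 21 - 1 = 20
Supernet: 27.241.128.0/20


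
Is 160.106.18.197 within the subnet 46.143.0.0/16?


Subnet network: 46.143.0.0
Test IP AND mask: 160.106.0.0
No, 160.106.18.197 is not in 46.143.0.0/16


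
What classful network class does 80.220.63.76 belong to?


First octet: 80
Binary: 01010000
0xxxxxxx -> Class A (1-126)
Class A, default mask 255.0.0.0 (/8)


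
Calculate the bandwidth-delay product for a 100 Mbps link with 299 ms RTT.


BDP = bandwidth * RTT
= 100 Mbps * 299 ms
= 100 * 1e6 * 299 / 1000 bits
= 29900000 bits
= 3737500 bytes
= 3649.9023 KB
BDP = 29900000 bits (3737500 bytes)


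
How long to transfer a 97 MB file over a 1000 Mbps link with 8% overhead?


Effective throughput = 1000 * (1 - 8/100) = 920 Mbps
File size in Mb = 97 * 8 = 776 Mb
Time = 776 / 920
Time = 0.8435 seconds


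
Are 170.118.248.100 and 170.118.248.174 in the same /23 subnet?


Mask: 255.255.254.0
170.118.248.100 AND mask = 170.118.248.0
170.118.248.174 AND mask = 170.118.248.0
Yes, same subnet (170.118.248.0)


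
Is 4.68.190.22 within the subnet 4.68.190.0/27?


Subnet network: 4.68.190.0
Test IP AND mask: 4.68.190.0
Yes, 4.68.190.22 is in 4.68.190.0/27


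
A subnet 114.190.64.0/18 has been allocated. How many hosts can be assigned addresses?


Host bits = 32 - 18 = 14
Total addresses = 2^14 = 16384
Usable = total - 2 (network and broadcast)
Usable hosts: 16382


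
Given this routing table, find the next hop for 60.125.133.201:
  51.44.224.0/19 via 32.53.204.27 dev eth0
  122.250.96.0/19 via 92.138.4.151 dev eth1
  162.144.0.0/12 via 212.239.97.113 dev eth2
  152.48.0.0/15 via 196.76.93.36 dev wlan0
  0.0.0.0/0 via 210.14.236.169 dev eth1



Longest prefix match for 60.125.133.201:
  /19 51.44.224.0: no
  /19 122.250.96.0: no
  /12 162.144.0.0: no
  /15 152.48.0.0: no
  /0 0.0.0.0: MATCH
Selected: next-hop 210.14.236.169 via eth1 (matched /0)


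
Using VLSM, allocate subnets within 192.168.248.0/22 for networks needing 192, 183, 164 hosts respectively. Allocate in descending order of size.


192 hosts -> /24 (254 usable): 192.168.248.0/24
183 hosts -> /24 (254 usable): 192.168.249.0/24
164 hosts -> /24 (254 usable): 192.168.250.0/24
Allocation: 192.168.248.0/24 (192 hosts, 254 usable); 192.168.249.0/24 (183 hosts, 254 usable); 192.168.250.0/24 (164 hosts, 254 usable)


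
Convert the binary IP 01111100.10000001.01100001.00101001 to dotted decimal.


01111100 = 124
10000001 = 129
01100001 = 97
00101001 = 41
IP: 124.129.97.41


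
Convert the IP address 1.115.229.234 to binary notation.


1 = 00000001
115 = 01110011
229 = 11100101
234 = 11101010
Binary: 00000001.01110011.11100101.11101010


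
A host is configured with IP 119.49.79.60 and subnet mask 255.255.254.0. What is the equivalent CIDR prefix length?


Binary: 11111111.11111111.11111110.00000000
Count leading 1s
Prefix: /23


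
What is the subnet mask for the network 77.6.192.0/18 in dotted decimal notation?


/18 means 18 network bits, 14 host bits
Binary: 11111111111111111100000000000000
Mask: 255.255.192.0


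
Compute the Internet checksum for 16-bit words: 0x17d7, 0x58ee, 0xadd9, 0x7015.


Sum all words (with carry folding):
+ 0x17d7 = 0x17d7
+ 0x58ee = 0x70c5
+ 0xadd9 = 0x1e9f
+ 0x7015 = 0x8eb4
One's complement: ~0x8eb4
Checksum = 0x714b


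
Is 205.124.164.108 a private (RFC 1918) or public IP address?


RFC 1918 private ranges:
  10.0.0.0/8 (10.0.0.0 - 10.255.255.255)
  172.16.0.0/12 (172.16.0.0 - 172.31.255.255)
  192.168.0.0/16 (192.168.0.0 - 192.168.255.255)
Public (not in any RFC 1918 range)


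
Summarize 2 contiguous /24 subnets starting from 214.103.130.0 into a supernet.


Original prefix: /24
Number of subnets: 2 = 2^1
New prefix = 24 - 1 = 23
Supernet: 214.103.130.0/23


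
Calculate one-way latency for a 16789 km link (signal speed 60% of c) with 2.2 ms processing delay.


Speed = 0.6 * 3e5 km/s = 180000 km/s
Propagation delay = 16789 / 180000 = 0.0933 s = 93.2722 ms
Processing delay = 2.2 ms
Total one-way latency = 95.4722 ms


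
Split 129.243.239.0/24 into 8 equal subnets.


New prefix = 24 + 3 = 27
Each subnet has 32 addresses
  129.243.239.0/27
  129.243.239.32/27
  129.243.239.64/27
  129.243.239.96/27
  129.243.239.128/27
  129.243.239.160/27
  129.243.239.192/27
  129.243.239.224/27
Subnets: 129.243.239.0/27, 129.243.239.32/27, 129.243.239.64/27, 129.243.239.96/27, 129.243.239.128/27, 129.243.239.160/27, 129.243.239.192/27, 129.243.239.224/27


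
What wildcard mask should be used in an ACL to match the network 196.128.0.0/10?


Subnet mask: 255.192.0.0
Wildcard = 255.255.255.255 - subnet mask
255 - 255 = 0
255 - 192 = 63
255 - 0 = 255
255 - 0 = 255
Wildcard: 0.63.255.255


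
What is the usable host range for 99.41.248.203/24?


Network: 99.41.248.0
Broadcast: 99.41.248.255
First usable = network + 1
Last usable = broadcast - 1
Range: 99.41.248.1 to 99.41.248.254


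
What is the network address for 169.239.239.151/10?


IP:   10101001.11101111.11101111.10010111
Mask: 11111111.11000000.00000000.00000000
AND operation:
Net:  10101001.11000000.00000000.00000000
Network: 169.192.0.0/10


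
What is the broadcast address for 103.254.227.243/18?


Network: 103.254.192.0/18
Host bits = 14
Set all host bits to 1:
Broadcast: 103.254.255.255


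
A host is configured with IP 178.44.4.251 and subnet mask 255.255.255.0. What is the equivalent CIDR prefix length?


Binary: 11111111.11111111.11111111.00000000
Count leading 1s
Prefix: /24


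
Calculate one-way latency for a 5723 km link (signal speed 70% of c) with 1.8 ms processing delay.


Speed = 0.7 * 3e5 km/s = 210000 km/s
Propagation delay = 5723 / 210000 = 0.0273 s = 27.2524 ms
Processing delay = 1.8 ms
Total one-way latency = 29.0524 ms


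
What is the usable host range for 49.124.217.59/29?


Network: 49.124.217.56
Broadcast: 49.124.217.63
First usable = network + 1
Last usable = broadcast - 1
Range: 49.124.217.57 to 49.124.217.62


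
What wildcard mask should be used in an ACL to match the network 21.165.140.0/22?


Subnet mask: 255.255.252.0
Wildcard = 255.255.255.255 - subnet mask
255 - 255 = 0
255 - 255 = 0
255 - 252 = 3
255 - 0 = 255
Wildcard: 0.0.3.255


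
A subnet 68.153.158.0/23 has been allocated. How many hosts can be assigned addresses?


Host bits = 32 - 23 = 9
Total addresses = 2^9 = 512
Usable = total - 2 (network and broadcast)
Usable hosts: 510


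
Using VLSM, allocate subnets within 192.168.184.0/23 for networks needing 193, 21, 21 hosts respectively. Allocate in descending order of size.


193 hosts -> /24 (254 usable): 192.168.184.0/24
21 hosts -> /27 (30 usable): 192.168.185.0/27
21 hosts -> /27 (30 usable): 192.168.185.32/27
Allocation: 192.168.184.0/24 (193 hosts, 254 usable); 192.168.185.0/27 (21 hosts, 30 usable); 192.168.185.32/27 (21 hosts, 30 usable)


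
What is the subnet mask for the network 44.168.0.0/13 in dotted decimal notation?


/13 means 13 network bits, 19 host bits
Binary: 11111111111110000000000000000000
Mask: 255.248.0.0


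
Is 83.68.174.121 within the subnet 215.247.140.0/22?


Subnet network: 215.247.140.0
Test IP AND mask: 83.68.172.0
No, 83.68.174.121 is not in 215.247.140.0/22


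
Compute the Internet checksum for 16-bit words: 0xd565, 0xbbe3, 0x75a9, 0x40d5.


Sum all words (with carry folding):
+ 0xd565 = 0xd565
+ 0xbbe3 = 0x9149
+ 0x75a9 = 0x06f3
+ 0x40d5 = 0x47c8
One's complement: ~0x47c8
Checksum = 0xb837


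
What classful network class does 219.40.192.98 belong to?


First octet: 219
Binary: 11011011
110xxxxx -> Class C (192-223)
Class C, default mask 255.255.255.0 (/24)


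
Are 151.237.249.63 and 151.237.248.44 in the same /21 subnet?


Mask: 255.255.248.0
151.237.249.63 AND mask = 151.237.248.0
151.237.248.44 AND mask = 151.237.248.0
Yes, same subnet (151.237.248.0)


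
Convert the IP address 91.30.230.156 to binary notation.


91 = 01011011
30 = 00011110
230 = 11100110
156 = 10011100
Binary: 01011011.00011110.11100110.10011100


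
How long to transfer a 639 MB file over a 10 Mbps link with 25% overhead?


Effective throughput = 10 * (1 - 25/100) = 7.5 Mbps
File size in Mb = 639 * 8 = 5112 Mb
Time = 5112 / 7.5
Time = 681.6 seconds


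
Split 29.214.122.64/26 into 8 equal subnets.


New prefix = 26 + 3 = 29
Each subnet has 8 addresses
  29.214.122.64/29
  29.214.122.72/29
  29.214.122.80/29
  29.214.122.88/29
  29.214.122.96/29
  29.214.122.104/29
  29.214.122.112/29
  29.214.122.120/29
Subnets: 29.214.122.64/29, 29.214.122.72/29, 29.214.122.80/29, 29.214.122.88/29, 29.214.122.96/29, 29.214.122.104/29, 29.214.122.112/29, 29.214.122.120/29


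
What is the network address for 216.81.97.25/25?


IP:   11011000.01010001.01100001.00011001
Mask: 11111111.11111111.11111111.10000000
AND operation:
Net:  11011000.01010001.01100001.00000000
Network: 216.81.97.0/25


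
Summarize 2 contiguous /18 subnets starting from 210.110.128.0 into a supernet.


Original prefix: /18
Number of subnets: 2 = 2^1
New prefix = 18 - 1 = 17
Supernet: 210.110.128.0/17


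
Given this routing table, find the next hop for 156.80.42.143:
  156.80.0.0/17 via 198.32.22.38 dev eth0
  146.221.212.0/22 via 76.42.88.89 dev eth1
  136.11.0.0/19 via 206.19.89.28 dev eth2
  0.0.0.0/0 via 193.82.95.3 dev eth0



Longest prefix match for 156.80.42.143:
  /17 156.80.0.0: MATCH
  /22 146.221.212.0: no
  /19 136.11.0.0: no
  /0 0.0.0.0: MATCH
Selected: next-hop 198.32.22.38 via eth0 (matched /17)


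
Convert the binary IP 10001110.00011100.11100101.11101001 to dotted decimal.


10001110 = 142
00011100 = 28
11100101 = 229
11101001 = 233
IP: 142.28.229.233


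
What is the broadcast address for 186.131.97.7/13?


Network: 186.128.0.0/13
Host bits = 19
Set all host bits to 1:
Broadcast: 186.135.255.255


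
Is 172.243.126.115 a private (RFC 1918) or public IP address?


RFC 1918 private ranges:
  10.0.0.0/8 (10.0.0.0 - 10.255.255.255)
  172.16.0.0/12 (172.16.0.0 - 172.31.255.255)
  192.168.0.0/16 (192.168.0.0 - 192.168.255.255)
Public (not in any RFC 1918 range)


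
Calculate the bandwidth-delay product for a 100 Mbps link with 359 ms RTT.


BDP = bandwidth * RTT
= 100 Mbps * 359 ms
= 100 * 1e6 * 359 / 1000 bits
= 35900000 bits
= 4487500 bytes
= 4382.3242 KB
BDP = 35900000 bits (4487500 bytes)


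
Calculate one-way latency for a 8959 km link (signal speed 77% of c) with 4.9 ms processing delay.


Speed = 0.77 * 3e5 km/s = 231000 km/s
Propagation delay = 8959 / 231000 = 0.0388 s = 38.7835 ms
Processing delay = 4.9 ms
Total one-way latency = 43.6835 ms


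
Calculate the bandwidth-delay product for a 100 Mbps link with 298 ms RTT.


BDP = bandwidth * RTT
= 100 Mbps * 298 ms
= 100 * 1e6 * 298 / 1000 bits
= 29800000 bits
= 3725000 bytes
= 3637.6953 KB
BDP = 29800000 bits (3725000 bytes)


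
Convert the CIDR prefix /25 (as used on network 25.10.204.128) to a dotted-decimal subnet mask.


/25 means 25 network bits, 7 host bits
Binary: 11111111111111111111111110000000
Mask: 255.255.255.128


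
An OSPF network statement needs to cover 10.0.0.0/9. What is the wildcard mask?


Subnet mask: 255.128.0.0
Wildcard = 255.255.255.255 - subnet mask
255 - 255 = 0
255 - 128 = 127
255 - 0 = 255
255 - 0 = 255
Wildcard: 0.127.255.255


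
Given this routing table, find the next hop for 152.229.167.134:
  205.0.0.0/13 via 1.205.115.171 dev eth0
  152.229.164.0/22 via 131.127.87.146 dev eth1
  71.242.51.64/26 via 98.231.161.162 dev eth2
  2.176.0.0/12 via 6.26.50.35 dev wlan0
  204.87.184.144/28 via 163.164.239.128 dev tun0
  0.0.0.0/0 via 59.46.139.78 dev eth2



Longest prefix match for 152.229.167.134:
  /13 205.0.0.0: no
  /22 152.229.164.0: MATCH
  /26 71.242.51.64: no
  /12 2.176.0.0: no
  /28 204.87.184.144: no
  /0 0.0.0.0: MATCH
Selected: next-hop 131.127.87.146 via eth1 (matched /22)


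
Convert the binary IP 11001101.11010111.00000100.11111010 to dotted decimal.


11001101 = 205
11010111 = 215
00000100 = 4
11111010 = 250
IP: 205.215.4.250


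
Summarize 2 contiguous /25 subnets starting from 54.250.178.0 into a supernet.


Original prefix: /25
Number of subnets: 2 = 2^1
New prefix = 25 - 1 = 24
Supernet: 54.250.178.0/24


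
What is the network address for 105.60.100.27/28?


IP:   01101001.00111100.01100100.00011011
Mask: 11111111.11111111.11111111.11110000
AND operation:
Net:  01101001.00111100.01100100.00010000
Network: 105.60.100.16/28


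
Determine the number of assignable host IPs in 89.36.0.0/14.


Host bits = 32 - 14 = 18
Total addresses = 2^18 = 262144
Usable = total - 2 (network and broadcast)
Usable hosts: 262142


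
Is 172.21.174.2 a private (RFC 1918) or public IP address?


RFC 1918 private ranges:
  10.0.0.0/8 (10.0.0.0 - 10.255.255.255)
  172.16.0.0/12 (172.16.0.0 - 172.31.255.255)
  192.168.0.0/16 (192.168.0.0 - 192.168.255.255)
Private (in 172.16.0.0/12)


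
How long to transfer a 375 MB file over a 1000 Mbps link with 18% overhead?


Effective throughput = 1000 * (1 - 18/100) = 820.0 Mbps
File size in Mb = 375 * 8 = 3000 Mb
Time = 3000 / 820.0
Time = 3.6585 seconds


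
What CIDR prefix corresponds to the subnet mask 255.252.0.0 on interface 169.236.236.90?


Binary: 11111111.11111100.00000000.00000000
Count leading 1s
Prefix: /14


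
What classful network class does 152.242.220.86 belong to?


First octet: 152
Binary: 10011000
10xxxxxx -> Class B (128-191)
Class B, default mask 255.255.0.0 (/16)


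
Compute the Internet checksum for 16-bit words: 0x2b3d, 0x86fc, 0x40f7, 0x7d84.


Sum all words (with carry folding):
+ 0x2b3d = 0x2b3d
+ 0x86fc = 0xb239
+ 0x40f7 = 0xf330
+ 0x7d84 = 0x70b5
One's complement: ~0x70b5
Checksum = 0x8f4a


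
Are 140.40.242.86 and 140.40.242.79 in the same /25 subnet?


Mask: 255.255.255.128
140.40.242.86 AND mask = 140.40.242.0
140.40.242.79 AND mask = 140.40.242.0
Yes, same subnet (140.40.242.0)


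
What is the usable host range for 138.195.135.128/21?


Network: 138.195.128.0
Broadcast: 138.195.135.255
First usable = network + 1
Last usable = broadcast - 1
Range: 138.195.128.1 to 138.195.135.254


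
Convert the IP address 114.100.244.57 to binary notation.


114 = 01110010
100 = 01100100
244 = 11110100
57 = 00111001
Binary: 01110010.01100100.11110100.00111001


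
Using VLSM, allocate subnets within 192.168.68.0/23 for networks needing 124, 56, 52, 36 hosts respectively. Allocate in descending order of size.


124 hosts -> /25 (126 usable): 192.168.68.0/25
56 hosts -> /26 (62 usable): 192.168.68.128/26
52 hosts -> /26 (62 usable): 192.168.68.192/26
36 hosts -> /26 (62 usable): 192.168.69.0/26
Allocation: 192.168.68.0/25 (124 hosts, 126 usable); 192.168.68.128/26 (56 hosts, 62 usable); 192.168.68.192/26 (52 hosts, 62 usable); 192.168.69.0/26 (36 hosts, 62 usable)


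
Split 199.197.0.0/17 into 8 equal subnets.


New prefix = 17 + 3 = 20
Each subnet has 4096 addresses
  199.197.0.0/20
  199.197.16.0/20
  199.197.32.0/20
  199.197.48.0/20
  199.197.64.0/20
  199.197.80.0/20
  199.197.96.0/20
  199.197.112.0/20
Subnets: 199.197.0.0/20, 199.197.16.0/20, 199.197.32.0/20, 199.197.48.0/20, 199.197.64.0/20, 199.197.80.0/20, 199.197.96.0/20, 199.197.112.0/20


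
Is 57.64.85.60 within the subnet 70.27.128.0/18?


Subnet network: 70.27.128.0
Test IP AND mask: 57.64.64.0
No, 57.64.85.60 is not in 70.27.128.0/18


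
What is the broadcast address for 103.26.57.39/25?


Network: 103.26.57.0/25
Host bits = 7
Set all host bits to 1:
Broadcast: 103.26.57.127


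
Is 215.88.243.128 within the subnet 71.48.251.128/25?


Subnet network: 71.48.251.128
Test IP AND mask: 215.88.243.128
No, 215.88.243.128 is not in 71.48.251.128/25


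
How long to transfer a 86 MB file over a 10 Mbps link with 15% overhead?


Effective throughput = 10 * (1 - 15/100) = 8.5 Mbps
File size in Mb = 86 * 8 = 688 Mb
Time = 688 / 8.5
Time = 80.9412 seconds


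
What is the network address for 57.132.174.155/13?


IP:   00111001.10000100.10101110.10011011
Mask: 11111111.11111000.00000000.00000000
AND operation:
Net:  00111001.10000000.00000000.00000000
Network: 57.128.0.0/13


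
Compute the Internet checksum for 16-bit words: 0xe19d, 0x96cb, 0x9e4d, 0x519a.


Sum all words (with carry folding):
+ 0xe19d = 0xe19d
+ 0x96cb = 0x7869
+ 0x9e4d = 0x16b7
+ 0x519a = 0x6851
One's complement: ~0x6851
Checksum = 0x97ae


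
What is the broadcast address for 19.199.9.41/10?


Network: 19.192.0.0/10
Host bits = 22
Set all host bits to 1:
Broadcast: 19.255.255.255


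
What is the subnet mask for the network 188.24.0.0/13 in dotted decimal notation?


/13 means 13 network bits, 19 host bits
Binary: 11111111111110000000000000000000
Mask: 255.248.0.0


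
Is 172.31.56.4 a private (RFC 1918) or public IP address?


RFC 1918 private ranges:
  10.0.0.0/8 (10.0.0.0 - 10.255.255.255)
  172.16.0.0/12 (172.16.0.0 - 172.31.255.255)
  192.168.0.0/16 (192.168.0.0 - 192.168.255.255)
Private (in 172.16.0.0/12)


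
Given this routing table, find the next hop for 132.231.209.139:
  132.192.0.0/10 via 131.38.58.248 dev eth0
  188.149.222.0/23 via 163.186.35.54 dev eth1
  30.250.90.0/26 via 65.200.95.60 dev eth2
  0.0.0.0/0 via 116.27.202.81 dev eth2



Longest prefix match for 132.231.209.139:
  /10 132.192.0.0: MATCH
  /23 188.149.222.0: no
  /26 30.250.90.0: no
  /0 0.0.0.0: MATCH
Selected: next-hop 131.38.58.248 via eth0 (matched /10)


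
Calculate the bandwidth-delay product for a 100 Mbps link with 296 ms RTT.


BDP = bandwidth * RTT
= 100 Mbps * 296 ms
= 100 * 1e6 * 296 / 1000 bits
= 29600000 bits
= 3700000 bytes
= 3613.2812 KB
BDP = 29600000 bits (3700000 bytes)


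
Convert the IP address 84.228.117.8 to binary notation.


84 = 01010100
228 = 11100100
117 = 01110101
8 = 00001000
Binary: 01010100.11100100.01110101.00001000


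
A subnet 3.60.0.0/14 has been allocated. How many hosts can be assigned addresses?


Host bits = 32 - 14 = 18
Total addresses = 2^18 = 262144
Usable = total - 2 (network and broadcast)
Usable hosts: 262142


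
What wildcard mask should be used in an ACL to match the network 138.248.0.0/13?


Subnet mask: 255.248.0.0
Wildcard = 255.255.255.255 - subnet mask
255 - 255 = 0
255 - 248 = 7
255 - 0 = 255
255 - 0 = 255
Wildcard: 0.7.255.255


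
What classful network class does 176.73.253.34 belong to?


First octet: 176
Binary: 10110000
10xxxxxx -> Class B (128-191)
Class B, default mask 255.255.0.0 (/16)


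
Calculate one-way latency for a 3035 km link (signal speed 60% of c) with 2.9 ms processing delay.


Speed = 0.6 * 3e5 km/s = 180000 km/s
Propagation delay = 3035 / 180000 = 0.0169 s = 16.8611 ms
Processing delay = 2.9 ms
Total one-way latency = 19.7611 ms


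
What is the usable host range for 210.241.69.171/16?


Network: 210.241.0.0
Broadcast: 210.241.255.255
First usable = network + 1
Last usable = broadcast - 1
Range: 210.241.0.1 to 210.241.255.254


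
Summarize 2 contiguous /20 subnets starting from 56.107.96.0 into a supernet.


Original prefix: /20
Number of subnets: 2 = 2^1
New prefix = 20 - 1 = 19
Supernet: 56.107.96.0/19


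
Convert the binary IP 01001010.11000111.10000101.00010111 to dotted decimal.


01001010 = 74
11000111 = 199
10000101 = 133
00010111 = 23
IP: 74.199.133.23


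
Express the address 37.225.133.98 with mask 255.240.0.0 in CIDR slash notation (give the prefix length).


Binary: 11111111.11110000.00000000.00000000
Count leading 1s
Prefix: /12


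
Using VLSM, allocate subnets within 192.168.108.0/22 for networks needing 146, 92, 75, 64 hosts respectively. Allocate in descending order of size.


146 hosts -> /24 (254 usable): 192.168.108.0/24
92 hosts -> /25 (126 usable): 192.168.109.0/25
75 hosts -> /25 (126 usable): 192.168.109.128/25
64 hosts -> /25 (126 usable): 192.168.110.0/25
Allocation: 192.168.108.0/24 (146 hosts, 254 usable); 192.168.109.0/25 (92 hosts, 126 usable); 192.168.109.128/25 (75 hosts, 126 usable); 192.168.110.0/25 (64 hosts, 126 usable)


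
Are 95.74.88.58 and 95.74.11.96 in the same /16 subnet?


Mask: 255.255.0.0
95.74.88.58 AND mask = 95.74.0.0
95.74.11.96 AND mask = 95.74.0.0
Yes, same subnet (95.74.0.0)


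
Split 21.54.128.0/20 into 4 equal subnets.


New prefix = 20 + 2 = 22
Each subnet has 1024 addresses
  21.54.128.0/22
  21.54.132.0/22
  21.54.136.0/22
  21.54.140.0/22
Subnets: 21.54.128.0/22, 21.54.132.0/22, 21.54.136.0/22, 21.54.140.0/22


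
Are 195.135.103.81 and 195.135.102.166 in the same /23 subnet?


Mask: 255.255.254.0
195.135.103.81 AND mask = 195.135.102.0
195.135.102.166 AND mask = 195.135.102.0
Yes, same subnet (195.135.102.0)
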